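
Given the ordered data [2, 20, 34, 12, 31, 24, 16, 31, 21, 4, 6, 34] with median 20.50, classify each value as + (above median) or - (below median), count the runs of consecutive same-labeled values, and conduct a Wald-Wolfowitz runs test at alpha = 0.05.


Step 1: Compute median = 20.50; label A = above, B = below.
Labels in order: BBABAABAABBA  (n_A = 6, n_B = 6)
Step 2: Count runs R = 8.
Step 3: Under H0 (random ordering), E[R] = 2*n_A*n_B/(n_A+n_B) + 1 = 2*6*6/12 + 1 = 7.0000.
        Var[R] = 2*n_A*n_B*(2*n_A*n_B - n_A - n_B) / ((n_A+n_B)^2 * (n_A+n_B-1)) = 4320/1584 = 2.7273.
        SD[R] = 1.6514.
Step 4: Continuity-corrected z = (R - 0.5 - E[R]) / SD[R] = (8 - 0.5 - 7.0000) / 1.6514 = 0.3028.
Step 5: Two-sided p-value via normal approximation = 2*(1 - Phi(|z|)) = 0.762069.
Step 6: alpha = 0.05. fail to reject H0.

R = 8, z = 0.3028, p = 0.762069, fail to reject H0.


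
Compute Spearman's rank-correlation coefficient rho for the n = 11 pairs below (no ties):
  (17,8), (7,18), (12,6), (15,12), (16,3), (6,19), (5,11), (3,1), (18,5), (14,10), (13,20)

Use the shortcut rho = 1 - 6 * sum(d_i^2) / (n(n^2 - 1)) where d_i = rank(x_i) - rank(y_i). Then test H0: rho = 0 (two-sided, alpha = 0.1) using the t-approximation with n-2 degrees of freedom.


Step 1: Rank x and y separately (midranks; no ties here).
rank(x): 17->10, 7->4, 12->5, 15->8, 16->9, 6->3, 5->2, 3->1, 18->11, 14->7, 13->6
rank(y): 8->5, 18->9, 6->4, 12->8, 3->2, 19->10, 11->7, 1->1, 5->3, 10->6, 20->11
Step 2: d_i = R_x(i) - R_y(i); compute d_i^2.
  (10-5)^2=25, (4-9)^2=25, (5-4)^2=1, (8-8)^2=0, (9-2)^2=49, (3-10)^2=49, (2-7)^2=25, (1-1)^2=0, (11-3)^2=64, (7-6)^2=1, (6-11)^2=25
sum(d^2) = 264.
Step 3: rho = 1 - 6*264 / (11*(11^2 - 1)) = 1 - 1584/1320 = -0.200000.
Step 4: Under H0, t = rho * sqrt((n-2)/(1-rho^2)) = -0.6124 ~ t(9).
Step 5: Two-sided p-value from the t-distribution with 9 df = 0.555445.
Step 6: alpha = 0.1. fail to reject H0.

rho = -0.2000, p = 0.555445, fail to reject H0 at alpha = 0.1.


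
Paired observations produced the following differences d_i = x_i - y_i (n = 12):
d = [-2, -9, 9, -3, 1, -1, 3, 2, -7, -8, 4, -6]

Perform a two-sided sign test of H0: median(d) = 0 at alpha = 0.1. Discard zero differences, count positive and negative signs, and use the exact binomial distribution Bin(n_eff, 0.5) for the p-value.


Step 1: Discard zero differences. Original n = 12; n_eff = number of nonzero differences = 12.
Nonzero differences (with sign): -2, -9, +9, -3, +1, -1, +3, +2, -7, -8, +4, -6
Step 2: Count signs: positive = 5, negative = 7.
Step 3: Under H0: P(positive) = 0.5, so the number of positives S ~ Bin(12, 0.5).
Step 4: Two-sided exact p-value = sum of Bin(12,0.5) probabilities at or below the observed probability = 0.774414.
Step 5: alpha = 0.1. fail to reject H0.

n_eff = 12, pos = 5, neg = 7, p = 0.774414, fail to reject H0.


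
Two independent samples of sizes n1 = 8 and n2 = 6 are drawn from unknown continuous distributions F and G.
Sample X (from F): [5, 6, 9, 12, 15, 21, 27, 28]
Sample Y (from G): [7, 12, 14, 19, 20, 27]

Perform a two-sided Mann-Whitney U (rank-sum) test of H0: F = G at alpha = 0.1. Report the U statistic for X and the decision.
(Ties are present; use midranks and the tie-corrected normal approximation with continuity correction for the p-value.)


Step 1: Combine and sort all 14 observations; assign midranks.
sorted (value, group): (5,X), (6,X), (7,Y), (9,X), (12,X), (12,Y), (14,Y), (15,X), (19,Y), (20,Y), (21,X), (27,X), (27,Y), (28,X)
ranks: 5->1, 6->2, 7->3, 9->4, 12->5.5, 12->5.5, 14->7, 15->8, 19->9, 20->10, 21->11, 27->12.5, 27->12.5, 28->14
Step 2: Rank sum for X: R1 = 1 + 2 + 4 + 5.5 + 8 + 11 + 12.5 + 14 = 58.
Step 3: U_X = R1 - n1(n1+1)/2 = 58 - 8*9/2 = 58 - 36 = 22.
       U_Y = n1*n2 - U_X = 48 - 22 = 26.
Step 4: Ties are present, so use the tie-corrected normal approximation (with continuity correction) for the p-value.
Step 5: p-value = 0.846116; compare to alpha = 0.1. fail to reject H0.

U_X = 22, p = 0.846116, fail to reject H0 at alpha = 0.1.


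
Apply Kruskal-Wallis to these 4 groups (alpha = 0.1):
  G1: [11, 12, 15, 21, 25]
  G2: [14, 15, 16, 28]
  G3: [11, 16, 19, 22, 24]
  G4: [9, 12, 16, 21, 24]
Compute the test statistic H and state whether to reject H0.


Step 1: Combine all N = 19 observations and assign midranks.
sorted (value, group, rank): (9,G4,1), (11,G1,2.5), (11,G3,2.5), (12,G1,4.5), (12,G4,4.5), (14,G2,6), (15,G1,7.5), (15,G2,7.5), (16,G2,10), (16,G3,10), (16,G4,10), (19,G3,12), (21,G1,13.5), (21,G4,13.5), (22,G3,15), (24,G3,16.5), (24,G4,16.5), (25,G1,18), (28,G2,19)
Step 2: Sum ranks within each group.
R_1 = 46 (n_1 = 5)
R_2 = 42.5 (n_2 = 4)
R_3 = 56 (n_3 = 5)
R_4 = 45.5 (n_4 = 5)
Step 3: H = 12/(N(N+1)) * sum(R_i^2/n_i) - 3(N+1)
     = 12/(19*20) * (46^2/5 + 42.5^2/4 + 56^2/5 + 45.5^2/5) - 3*20
     = 0.031579 * 1916.01 - 60
     = 0.505658.
Step 4: Ties present; correction factor C = 1 - 54/(19^3 - 19) = 0.992105. Corrected H = 0.505658 / 0.992105 = 0.509682.
Step 5: Under H0, H ~ chi^2(3); p-value = 0.916759.
Step 6: alpha = 0.1. fail to reject H0.

H = 0.5097, df = 3, p = 0.916759, fail to reject H0.


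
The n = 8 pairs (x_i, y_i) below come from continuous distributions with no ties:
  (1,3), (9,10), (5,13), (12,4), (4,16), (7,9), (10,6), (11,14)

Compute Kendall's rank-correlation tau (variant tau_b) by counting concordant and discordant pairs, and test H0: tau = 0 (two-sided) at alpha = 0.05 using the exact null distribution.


Step 1: Enumerate the 28 unordered pairs (i,j) with i<j and classify each by sign(x_j-x_i) * sign(y_j-y_i).
  (1,2):dx=+8,dy=+7->C; (1,3):dx=+4,dy=+10->C; (1,4):dx=+11,dy=+1->C; (1,5):dx=+3,dy=+13->C
  (1,6):dx=+6,dy=+6->C; (1,7):dx=+9,dy=+3->C; (1,8):dx=+10,dy=+11->C; (2,3):dx=-4,dy=+3->D
  (2,4):dx=+3,dy=-6->D; (2,5):dx=-5,dy=+6->D; (2,6):dx=-2,dy=-1->C; (2,7):dx=+1,dy=-4->D
  (2,8):dx=+2,dy=+4->C; (3,4):dx=+7,dy=-9->D; (3,5):dx=-1,dy=+3->D; (3,6):dx=+2,dy=-4->D
  (3,7):dx=+5,dy=-7->D; (3,8):dx=+6,dy=+1->C; (4,5):dx=-8,dy=+12->D; (4,6):dx=-5,dy=+5->D
  (4,7):dx=-2,dy=+2->D; (4,8):dx=-1,dy=+10->D; (5,6):dx=+3,dy=-7->D; (5,7):dx=+6,dy=-10->D
  (5,8):dx=+7,dy=-2->D; (6,7):dx=+3,dy=-3->D; (6,8):dx=+4,dy=+5->C; (7,8):dx=+1,dy=+8->C
Step 2: C = 12, D = 16, total pairs = 28.
Step 3: tau = (C - D)/(n(n-1)/2) = (12 - 16)/28 = -0.142857.
Step 4: Exact two-sided p-value (enumerate n! = 40320 permutations of y under H0): p = 0.719544.
Step 5: alpha = 0.05. fail to reject H0.

tau_b = -0.1429 (C=12, D=16), p = 0.719544, fail to reject H0.


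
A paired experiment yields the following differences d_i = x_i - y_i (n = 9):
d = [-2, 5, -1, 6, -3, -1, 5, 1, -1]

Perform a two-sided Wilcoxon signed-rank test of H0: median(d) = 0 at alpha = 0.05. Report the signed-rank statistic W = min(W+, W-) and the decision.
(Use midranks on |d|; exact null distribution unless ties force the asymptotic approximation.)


Step 1: Drop any zero differences (none here) and take |d_i|.
|d| = [2, 5, 1, 6, 3, 1, 5, 1, 1]
Step 2: Midrank |d_i| (ties get averaged ranks).
ranks: |2|->5, |5|->7.5, |1|->2.5, |6|->9, |3|->6, |1|->2.5, |5|->7.5, |1|->2.5, |1|->2.5
Step 3: Attach original signs; sum ranks with positive sign and with negative sign.
W+ = 7.5 + 9 + 7.5 + 2.5 = 26.5
W- = 5 + 2.5 + 6 + 2.5 + 2.5 = 18.5
(Check: W+ + W- = 45 should equal n(n+1)/2 = 45.)
Step 4: Test statistic W = min(W+, W-) = 18.5.
Step 5: Ties in |d|, so use the tie-corrected normal approximation.
        E[W] = n(n+1)/4 = 9*10/4 = 22.5.
        Tie groups: |d|=1 (t=4), |d|=5 (t=2); sum(t^3 - t) = 66.
        Var[W] = n(n+1)(2n+1)/24 - sum(t^3-t)/48 = 1710/24 - 66/48 = 69.875.
        z = (W - E[W]) / sqrt(Var[W]) = (18.5 - 22.5) / 8.3591 = -0.4785.
        Two-sided p = 2*Phi(z) = 0.632281.
Step 6: alpha = 0.05. fail to reject H0.

W+ = 26.5, W- = 18.5, W = min = 18.5, p = 0.632281, fail to reject H0.


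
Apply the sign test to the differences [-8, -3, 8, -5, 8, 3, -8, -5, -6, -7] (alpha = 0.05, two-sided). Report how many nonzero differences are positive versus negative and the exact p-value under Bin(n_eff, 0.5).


Step 1: Discard zero differences. Original n = 10; n_eff = number of nonzero differences = 10.
Nonzero differences (with sign): -8, -3, +8, -5, +8, +3, -8, -5, -6, -7
Step 2: Count signs: positive = 3, negative = 7.
Step 3: Under H0: P(positive) = 0.5, so the number of positives S ~ Bin(10, 0.5).
Step 4: Two-sided exact p-value = sum of Bin(10,0.5) probabilities at or below the observed probability = 0.343750.
Step 5: alpha = 0.05. fail to reject H0.

n_eff = 10, pos = 3, neg = 7, p = 0.343750, fail to reject H0.


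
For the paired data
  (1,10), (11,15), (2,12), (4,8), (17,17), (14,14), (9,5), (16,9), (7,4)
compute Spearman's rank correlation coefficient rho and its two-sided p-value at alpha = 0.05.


Step 1: Rank x and y separately (midranks; no ties here).
rank(x): 1->1, 11->6, 2->2, 4->3, 17->9, 14->7, 9->5, 16->8, 7->4
rank(y): 10->5, 15->8, 12->6, 8->3, 17->9, 14->7, 5->2, 9->4, 4->1
Step 2: d_i = R_x(i) - R_y(i); compute d_i^2.
  (1-5)^2=16, (6-8)^2=4, (2-6)^2=16, (3-3)^2=0, (9-9)^2=0, (7-7)^2=0, (5-2)^2=9, (8-4)^2=16, (4-1)^2=9
sum(d^2) = 70.
Step 3: rho = 1 - 6*70 / (9*(9^2 - 1)) = 1 - 420/720 = 0.416667.
Step 4: Under H0, t = rho * sqrt((n-2)/(1-rho^2)) = 1.2127 ~ t(7).
Step 5: Two-sided p-value from the t-distribution with 7 df = 0.264586.
Step 6: alpha = 0.05. fail to reject H0.

rho = 0.4167, p = 0.264586, fail to reject H0 at alpha = 0.05.


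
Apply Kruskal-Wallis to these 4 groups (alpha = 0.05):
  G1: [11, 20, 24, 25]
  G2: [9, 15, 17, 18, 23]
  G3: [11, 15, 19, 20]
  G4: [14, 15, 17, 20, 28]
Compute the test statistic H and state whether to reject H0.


Step 1: Combine all N = 18 observations and assign midranks.
sorted (value, group, rank): (9,G2,1), (11,G1,2.5), (11,G3,2.5), (14,G4,4), (15,G2,6), (15,G3,6), (15,G4,6), (17,G2,8.5), (17,G4,8.5), (18,G2,10), (19,G3,11), (20,G1,13), (20,G3,13), (20,G4,13), (23,G2,15), (24,G1,16), (25,G1,17), (28,G4,18)
Step 2: Sum ranks within each group.
R_1 = 48.5 (n_1 = 4)
R_2 = 40.5 (n_2 = 5)
R_3 = 32.5 (n_3 = 4)
R_4 = 49.5 (n_4 = 5)
Step 3: H = 12/(N(N+1)) * sum(R_i^2/n_i) - 3(N+1)
     = 12/(18*19) * (48.5^2/4 + 40.5^2/5 + 32.5^2/4 + 49.5^2/5) - 3*19
     = 0.035088 * 1670.22 - 57
     = 1.604386.
Step 4: Ties present; correction factor C = 1 - 60/(18^3 - 18) = 0.989680. Corrected H = 1.604386 / 0.989680 = 1.621116.
Step 5: Under H0, H ~ chi^2(3); p-value = 0.654612.
Step 6: alpha = 0.05. fail to reject H0.

H = 1.6211, df = 3, p = 0.654612, fail to reject H0.


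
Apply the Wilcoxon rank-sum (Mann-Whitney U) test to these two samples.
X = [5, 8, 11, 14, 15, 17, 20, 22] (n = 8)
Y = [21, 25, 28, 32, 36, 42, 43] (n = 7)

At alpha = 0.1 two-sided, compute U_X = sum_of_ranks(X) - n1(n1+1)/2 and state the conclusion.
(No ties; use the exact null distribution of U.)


Step 1: Combine and sort all 15 observations; assign midranks.
sorted (value, group): (5,X), (8,X), (11,X), (14,X), (15,X), (17,X), (20,X), (21,Y), (22,X), (25,Y), (28,Y), (32,Y), (36,Y), (42,Y), (43,Y)
ranks: 5->1, 8->2, 11->3, 14->4, 15->5, 17->6, 20->7, 21->8, 22->9, 25->10, 28->11, 32->12, 36->13, 42->14, 43->15
Step 2: Rank sum for X: R1 = 1 + 2 + 3 + 4 + 5 + 6 + 7 + 9 = 37.
Step 3: U_X = R1 - n1(n1+1)/2 = 37 - 8*9/2 = 37 - 36 = 1.
       U_Y = n1*n2 - U_X = 56 - 1 = 55.
Step 4: No ties, so the exact null distribution of U (based on enumerating the C(15,8) = 6435 equally likely rank assignments) gives the two-sided p-value.
Step 5: p-value = 0.000622; compare to alpha = 0.1. reject H0.

U_X = 1, p = 0.000622, reject H0 at alpha = 0.1.


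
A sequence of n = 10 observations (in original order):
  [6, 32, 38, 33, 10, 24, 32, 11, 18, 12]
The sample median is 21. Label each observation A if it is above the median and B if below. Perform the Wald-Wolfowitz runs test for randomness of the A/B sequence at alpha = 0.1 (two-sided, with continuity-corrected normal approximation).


Step 1: Compute median = 21; label A = above, B = below.
Labels in order: BAAABAABBB  (n_A = 5, n_B = 5)
Step 2: Count runs R = 5.
Step 3: Under H0 (random ordering), E[R] = 2*n_A*n_B/(n_A+n_B) + 1 = 2*5*5/10 + 1 = 6.0000.
        Var[R] = 2*n_A*n_B*(2*n_A*n_B - n_A - n_B) / ((n_A+n_B)^2 * (n_A+n_B-1)) = 2000/900 = 2.2222.
        SD[R] = 1.4907.
Step 4: Continuity-corrected z = (R + 0.5 - E[R]) / SD[R] = (5 + 0.5 - 6.0000) / 1.4907 = -0.3354.
Step 5: Two-sided p-value via normal approximation = 2*(1 - Phi(|z|)) = 0.737316.
Step 6: alpha = 0.1. fail to reject H0.

R = 5, z = -0.3354, p = 0.737316, fail to reject H0.


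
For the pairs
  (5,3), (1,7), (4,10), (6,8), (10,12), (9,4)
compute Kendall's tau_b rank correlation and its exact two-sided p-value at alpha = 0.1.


Step 1: Enumerate the 15 unordered pairs (i,j) with i<j and classify each by sign(x_j-x_i) * sign(y_j-y_i).
  (1,2):dx=-4,dy=+4->D; (1,3):dx=-1,dy=+7->D; (1,4):dx=+1,dy=+5->C; (1,5):dx=+5,dy=+9->C
  (1,6):dx=+4,dy=+1->C; (2,3):dx=+3,dy=+3->C; (2,4):dx=+5,dy=+1->C; (2,5):dx=+9,dy=+5->C
  (2,6):dx=+8,dy=-3->D; (3,4):dx=+2,dy=-2->D; (3,5):dx=+6,dy=+2->C; (3,6):dx=+5,dy=-6->D
  (4,5):dx=+4,dy=+4->C; (4,6):dx=+3,dy=-4->D; (5,6):dx=-1,dy=-8->C
Step 2: C = 9, D = 6, total pairs = 15.
Step 3: tau = (C - D)/(n(n-1)/2) = (9 - 6)/15 = 0.200000.
Step 4: Exact two-sided p-value (enumerate n! = 720 permutations of y under H0): p = 0.719444.
Step 5: alpha = 0.1. fail to reject H0.

tau_b = 0.2000 (C=9, D=6), p = 0.719444, fail to reject H0.


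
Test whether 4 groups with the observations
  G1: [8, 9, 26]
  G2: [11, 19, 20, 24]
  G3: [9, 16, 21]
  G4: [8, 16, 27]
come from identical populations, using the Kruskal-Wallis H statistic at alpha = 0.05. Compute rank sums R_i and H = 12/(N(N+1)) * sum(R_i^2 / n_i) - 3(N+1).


Step 1: Combine all N = 13 observations and assign midranks.
sorted (value, group, rank): (8,G1,1.5), (8,G4,1.5), (9,G1,3.5), (9,G3,3.5), (11,G2,5), (16,G3,6.5), (16,G4,6.5), (19,G2,8), (20,G2,9), (21,G3,10), (24,G2,11), (26,G1,12), (27,G4,13)
Step 2: Sum ranks within each group.
R_1 = 17 (n_1 = 3)
R_2 = 33 (n_2 = 4)
R_3 = 20 (n_3 = 3)
R_4 = 21 (n_4 = 3)
Step 3: H = 12/(N(N+1)) * sum(R_i^2/n_i) - 3(N+1)
     = 12/(13*14) * (17^2/3 + 33^2/4 + 20^2/3 + 21^2/3) - 3*14
     = 0.065934 * 648.917 - 42
     = 0.785714.
Step 4: Ties present; correction factor C = 1 - 18/(13^3 - 13) = 0.991758. Corrected H = 0.785714 / 0.991758 = 0.792244.
Step 5: Under H0, H ~ chi^2(3); p-value = 0.851321.
Step 6: alpha = 0.05. fail to reject H0.

H = 0.7922, df = 3, p = 0.851321, fail to reject H0.


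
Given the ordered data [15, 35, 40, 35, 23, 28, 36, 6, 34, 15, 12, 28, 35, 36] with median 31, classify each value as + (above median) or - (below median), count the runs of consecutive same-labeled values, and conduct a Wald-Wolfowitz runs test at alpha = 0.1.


Step 1: Compute median = 31; label A = above, B = below.
Labels in order: BAAABBABABBBAA  (n_A = 7, n_B = 7)
Step 2: Count runs R = 8.
Step 3: Under H0 (random ordering), E[R] = 2*n_A*n_B/(n_A+n_B) + 1 = 2*7*7/14 + 1 = 8.0000.
        Var[R] = 2*n_A*n_B*(2*n_A*n_B - n_A - n_B) / ((n_A+n_B)^2 * (n_A+n_B-1)) = 8232/2548 = 3.2308.
        SD[R] = 1.7974.
Step 4: R = E[R], so z = 0 with no continuity correction.
Step 5: Two-sided p-value via normal approximation = 2*(1 - Phi(|z|)) = 1.000000.
Step 6: alpha = 0.1. fail to reject H0.

R = 8, z = 0.0000, p = 1.000000, fail to reject H0.


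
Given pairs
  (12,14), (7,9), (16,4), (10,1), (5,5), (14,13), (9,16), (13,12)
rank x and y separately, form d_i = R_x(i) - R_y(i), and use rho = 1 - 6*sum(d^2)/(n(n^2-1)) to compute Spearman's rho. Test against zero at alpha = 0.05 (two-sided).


Step 1: Rank x and y separately (midranks; no ties here).
rank(x): 12->5, 7->2, 16->8, 10->4, 5->1, 14->7, 9->3, 13->6
rank(y): 14->7, 9->4, 4->2, 1->1, 5->3, 13->6, 16->8, 12->5
Step 2: d_i = R_x(i) - R_y(i); compute d_i^2.
  (5-7)^2=4, (2-4)^2=4, (8-2)^2=36, (4-1)^2=9, (1-3)^2=4, (7-6)^2=1, (3-8)^2=25, (6-5)^2=1
sum(d^2) = 84.
Step 3: rho = 1 - 6*84 / (8*(8^2 - 1)) = 1 - 504/504 = 0.000000.
Step 4: Under H0, t = rho * sqrt((n-2)/(1-rho^2)) = 0.0000 ~ t(6).
Step 5: Two-sided p-value from the t-distribution with 6 df = 1.000000.
Step 6: alpha = 0.05. fail to reject H0.

rho = 0.0000, p = 1.000000, fail to reject H0 at alpha = 0.05.


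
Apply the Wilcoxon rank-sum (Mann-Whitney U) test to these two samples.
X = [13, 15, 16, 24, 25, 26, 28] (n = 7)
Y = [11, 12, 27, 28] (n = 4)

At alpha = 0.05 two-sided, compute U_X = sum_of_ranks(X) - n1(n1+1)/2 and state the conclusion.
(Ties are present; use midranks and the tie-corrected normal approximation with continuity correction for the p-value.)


Step 1: Combine and sort all 11 observations; assign midranks.
sorted (value, group): (11,Y), (12,Y), (13,X), (15,X), (16,X), (24,X), (25,X), (26,X), (27,Y), (28,X), (28,Y)
ranks: 11->1, 12->2, 13->3, 15->4, 16->5, 24->6, 25->7, 26->8, 27->9, 28->10.5, 28->10.5
Step 2: Rank sum for X: R1 = 3 + 4 + 5 + 6 + 7 + 8 + 10.5 = 43.5.
Step 3: U_X = R1 - n1(n1+1)/2 = 43.5 - 7*8/2 = 43.5 - 28 = 15.5.
       U_Y = n1*n2 - U_X = 28 - 15.5 = 12.5.
Step 4: Ties are present, so use the tie-corrected normal approximation (with continuity correction) for the p-value.
Step 5: p-value = 0.849769; compare to alpha = 0.05. fail to reject H0.

U_X = 15.5, p = 0.849769, fail to reject H0 at alpha = 0.05.


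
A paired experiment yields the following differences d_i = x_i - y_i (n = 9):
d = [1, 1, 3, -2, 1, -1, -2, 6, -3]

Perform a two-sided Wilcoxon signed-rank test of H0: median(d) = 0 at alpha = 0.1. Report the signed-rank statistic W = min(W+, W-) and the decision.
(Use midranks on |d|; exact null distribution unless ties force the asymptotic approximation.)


Step 1: Drop any zero differences (none here) and take |d_i|.
|d| = [1, 1, 3, 2, 1, 1, 2, 6, 3]
Step 2: Midrank |d_i| (ties get averaged ranks).
ranks: |1|->2.5, |1|->2.5, |3|->7.5, |2|->5.5, |1|->2.5, |1|->2.5, |2|->5.5, |6|->9, |3|->7.5
Step 3: Attach original signs; sum ranks with positive sign and with negative sign.
W+ = 2.5 + 2.5 + 7.5 + 2.5 + 9 = 24
W- = 5.5 + 2.5 + 5.5 + 7.5 = 21
(Check: W+ + W- = 45 should equal n(n+1)/2 = 45.)
Step 4: Test statistic W = min(W+, W-) = 21.
Step 5: Ties in |d|, so use the tie-corrected normal approximation.
        E[W] = n(n+1)/4 = 9*10/4 = 22.5.
        Tie groups: |d|=1 (t=4), |d|=2 (t=2), |d|=3 (t=2); sum(t^3 - t) = 72.
        Var[W] = n(n+1)(2n+1)/24 - sum(t^3-t)/48 = 1710/24 - 72/48 = 69.75.
        z = (W - E[W]) / sqrt(Var[W]) = (21 - 22.5) / 8.3516 = -0.1796.
        Two-sided p = 2*Phi(z) = 0.857462.
Step 6: alpha = 0.1. fail to reject H0.

W+ = 24, W- = 21, W = min = 21, p = 0.857462, fail to reject H0.


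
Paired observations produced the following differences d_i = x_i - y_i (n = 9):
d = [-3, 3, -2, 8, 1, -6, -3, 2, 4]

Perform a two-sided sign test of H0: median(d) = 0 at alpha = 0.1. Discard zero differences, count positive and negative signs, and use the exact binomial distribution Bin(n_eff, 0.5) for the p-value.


Step 1: Discard zero differences. Original n = 9; n_eff = number of nonzero differences = 9.
Nonzero differences (with sign): -3, +3, -2, +8, +1, -6, -3, +2, +4
Step 2: Count signs: positive = 5, negative = 4.
Step 3: Under H0: P(positive) = 0.5, so the number of positives S ~ Bin(9, 0.5).
Step 4: Two-sided exact p-value = sum of Bin(9,0.5) probabilities at or below the observed probability = 1.000000.
Step 5: alpha = 0.1. fail to reject H0.

n_eff = 9, pos = 5, neg = 4, p = 1.000000, fail to reject H0.


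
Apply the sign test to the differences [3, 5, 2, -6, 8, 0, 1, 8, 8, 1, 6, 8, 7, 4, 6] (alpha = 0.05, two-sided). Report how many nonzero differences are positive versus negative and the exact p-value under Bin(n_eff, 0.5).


Step 1: Discard zero differences. Original n = 15; n_eff = number of nonzero differences = 14.
Nonzero differences (with sign): +3, +5, +2, -6, +8, +1, +8, +8, +1, +6, +8, +7, +4, +6
Step 2: Count signs: positive = 13, negative = 1.
Step 3: Under H0: P(positive) = 0.5, so the number of positives S ~ Bin(14, 0.5).
Step 4: Two-sided exact p-value = sum of Bin(14,0.5) probabilities at or below the observed probability = 0.001831.
Step 5: alpha = 0.05. reject H0.

n_eff = 14, pos = 13, neg = 1, p = 0.001831, reject H0.


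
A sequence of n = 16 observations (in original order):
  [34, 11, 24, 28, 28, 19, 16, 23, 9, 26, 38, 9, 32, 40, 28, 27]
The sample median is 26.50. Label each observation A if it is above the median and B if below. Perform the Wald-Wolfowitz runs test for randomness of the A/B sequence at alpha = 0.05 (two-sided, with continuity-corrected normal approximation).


Step 1: Compute median = 26.50; label A = above, B = below.
Labels in order: ABBAABBBBBABAAAA  (n_A = 8, n_B = 8)
Step 2: Count runs R = 7.
Step 3: Under H0 (random ordering), E[R] = 2*n_A*n_B/(n_A+n_B) + 1 = 2*8*8/16 + 1 = 9.0000.
        Var[R] = 2*n_A*n_B*(2*n_A*n_B - n_A - n_B) / ((n_A+n_B)^2 * (n_A+n_B-1)) = 14336/3840 = 3.7333.
        SD[R] = 1.9322.
Step 4: Continuity-corrected z = (R + 0.5 - E[R]) / SD[R] = (7 + 0.5 - 9.0000) / 1.9322 = -0.7763.
Step 5: Two-sided p-value via normal approximation = 2*(1 - Phi(|z|)) = 0.437558.
Step 6: alpha = 0.05. fail to reject H0.

R = 7, z = -0.7763, p = 0.437558, fail to reject H0.


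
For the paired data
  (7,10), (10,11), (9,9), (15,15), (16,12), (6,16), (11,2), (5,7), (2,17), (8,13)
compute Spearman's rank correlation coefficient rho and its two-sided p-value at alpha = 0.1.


Step 1: Rank x and y separately (midranks; no ties here).
rank(x): 7->4, 10->7, 9->6, 15->9, 16->10, 6->3, 11->8, 5->2, 2->1, 8->5
rank(y): 10->4, 11->5, 9->3, 15->8, 12->6, 16->9, 2->1, 7->2, 17->10, 13->7
Step 2: d_i = R_x(i) - R_y(i); compute d_i^2.
  (4-4)^2=0, (7-5)^2=4, (6-3)^2=9, (9-8)^2=1, (10-6)^2=16, (3-9)^2=36, (8-1)^2=49, (2-2)^2=0, (1-10)^2=81, (5-7)^2=4
sum(d^2) = 200.
Step 3: rho = 1 - 6*200 / (10*(10^2 - 1)) = 1 - 1200/990 = -0.212121.
Step 4: Under H0, t = rho * sqrt((n-2)/(1-rho^2)) = -0.6139 ~ t(8).
Step 5: Two-sided p-value from the t-distribution with 8 df = 0.556306.
Step 6: alpha = 0.1. fail to reject H0.

rho = -0.2121, p = 0.556306, fail to reject H0 at alpha = 0.1.


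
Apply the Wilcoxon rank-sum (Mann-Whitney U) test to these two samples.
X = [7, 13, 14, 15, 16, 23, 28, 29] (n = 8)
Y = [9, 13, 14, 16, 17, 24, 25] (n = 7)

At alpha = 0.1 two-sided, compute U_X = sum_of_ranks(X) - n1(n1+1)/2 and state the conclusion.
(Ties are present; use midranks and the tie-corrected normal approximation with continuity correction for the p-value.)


Step 1: Combine and sort all 15 observations; assign midranks.
sorted (value, group): (7,X), (9,Y), (13,X), (13,Y), (14,X), (14,Y), (15,X), (16,X), (16,Y), (17,Y), (23,X), (24,Y), (25,Y), (28,X), (29,X)
ranks: 7->1, 9->2, 13->3.5, 13->3.5, 14->5.5, 14->5.5, 15->7, 16->8.5, 16->8.5, 17->10, 23->11, 24->12, 25->13, 28->14, 29->15
Step 2: Rank sum for X: R1 = 1 + 3.5 + 5.5 + 7 + 8.5 + 11 + 14 + 15 = 65.5.
Step 3: U_X = R1 - n1(n1+1)/2 = 65.5 - 8*9/2 = 65.5 - 36 = 29.5.
       U_Y = n1*n2 - U_X = 56 - 29.5 = 26.5.
Step 4: Ties are present, so use the tie-corrected normal approximation (with continuity correction) for the p-value.
Step 5: p-value = 0.907622; compare to alpha = 0.1. fail to reject H0.

U_X = 29.5, p = 0.907622, fail to reject H0 at alpha = 0.1.


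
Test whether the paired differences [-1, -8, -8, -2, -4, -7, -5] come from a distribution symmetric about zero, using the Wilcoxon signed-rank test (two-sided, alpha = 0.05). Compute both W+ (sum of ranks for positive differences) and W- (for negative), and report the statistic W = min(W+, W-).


Step 1: Drop any zero differences (none here) and take |d_i|.
|d| = [1, 8, 8, 2, 4, 7, 5]
Step 2: Midrank |d_i| (ties get averaged ranks).
ranks: |1|->1, |8|->6.5, |8|->6.5, |2|->2, |4|->3, |7|->5, |5|->4
Step 3: Attach original signs; sum ranks with positive sign and with negative sign.
W+ = 0 = 0
W- = 1 + 6.5 + 6.5 + 2 + 3 + 5 + 4 = 28
(Check: W+ + W- = 28 should equal n(n+1)/2 = 28.)
Step 4: Test statistic W = min(W+, W-) = 0.
Step 5: Ties in |d|, so use the tie-corrected normal approximation.
        E[W] = n(n+1)/4 = 7*8/4 = 14.
        Tie groups: |d|=8 (t=2); sum(t^3 - t) = 6.
        Var[W] = n(n+1)(2n+1)/24 - sum(t^3-t)/48 = 840/24 - 6/48 = 34.875.
        z = (W - E[W]) / sqrt(Var[W]) = (0 - 14) / 5.9055 = -2.3707.
        Two-sided p = 2*Phi(z) = 0.017756.
Step 6: alpha = 0.05. reject H0.

W+ = 0, W- = 28, W = min = 0, p = 0.017756, reject H0.


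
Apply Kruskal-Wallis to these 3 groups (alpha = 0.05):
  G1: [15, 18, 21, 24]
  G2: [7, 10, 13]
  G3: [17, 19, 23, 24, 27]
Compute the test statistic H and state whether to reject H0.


Step 1: Combine all N = 12 observations and assign midranks.
sorted (value, group, rank): (7,G2,1), (10,G2,2), (13,G2,3), (15,G1,4), (17,G3,5), (18,G1,6), (19,G3,7), (21,G1,8), (23,G3,9), (24,G1,10.5), (24,G3,10.5), (27,G3,12)
Step 2: Sum ranks within each group.
R_1 = 28.5 (n_1 = 4)
R_2 = 6 (n_2 = 3)
R_3 = 43.5 (n_3 = 5)
Step 3: H = 12/(N(N+1)) * sum(R_i^2/n_i) - 3(N+1)
     = 12/(12*13) * (28.5^2/4 + 6^2/3 + 43.5^2/5) - 3*13
     = 0.076923 * 593.513 - 39
     = 6.654808.
Step 4: Ties present; correction factor C = 1 - 6/(12^3 - 12) = 0.996503. Corrected H = 6.654808 / 0.996503 = 6.678158.
Step 5: Under H0, H ~ chi^2(2); p-value = 0.035470.
Step 6: alpha = 0.05. reject H0.

H = 6.6782, df = 2, p = 0.035470, reject H0.


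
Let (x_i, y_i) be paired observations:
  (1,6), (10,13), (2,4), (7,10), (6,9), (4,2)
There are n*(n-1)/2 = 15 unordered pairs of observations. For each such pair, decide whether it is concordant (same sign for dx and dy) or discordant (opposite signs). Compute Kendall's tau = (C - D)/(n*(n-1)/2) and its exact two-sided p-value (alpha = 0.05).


Step 1: Enumerate the 15 unordered pairs (i,j) with i<j and classify each by sign(x_j-x_i) * sign(y_j-y_i).
  (1,2):dx=+9,dy=+7->C; (1,3):dx=+1,dy=-2->D; (1,4):dx=+6,dy=+4->C; (1,5):dx=+5,dy=+3->C
  (1,6):dx=+3,dy=-4->D; (2,3):dx=-8,dy=-9->C; (2,4):dx=-3,dy=-3->C; (2,5):dx=-4,dy=-4->C
  (2,6):dx=-6,dy=-11->C; (3,4):dx=+5,dy=+6->C; (3,5):dx=+4,dy=+5->C; (3,6):dx=+2,dy=-2->D
  (4,5):dx=-1,dy=-1->C; (4,6):dx=-3,dy=-8->C; (5,6):dx=-2,dy=-7->C
Step 2: C = 12, D = 3, total pairs = 15.
Step 3: tau = (C - D)/(n(n-1)/2) = (12 - 3)/15 = 0.600000.
Step 4: Exact two-sided p-value (enumerate n! = 720 permutations of y under H0): p = 0.136111.
Step 5: alpha = 0.05. fail to reject H0.

tau_b = 0.6000 (C=12, D=3), p = 0.136111, fail to reject H0.


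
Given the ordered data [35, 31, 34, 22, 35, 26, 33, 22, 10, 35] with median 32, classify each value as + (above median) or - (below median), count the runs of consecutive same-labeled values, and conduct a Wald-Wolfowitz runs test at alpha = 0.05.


Step 1: Compute median = 32; label A = above, B = below.
Labels in order: ABABABABBA  (n_A = 5, n_B = 5)
Step 2: Count runs R = 9.
Step 3: Under H0 (random ordering), E[R] = 2*n_A*n_B/(n_A+n_B) + 1 = 2*5*5/10 + 1 = 6.0000.
        Var[R] = 2*n_A*n_B*(2*n_A*n_B - n_A - n_B) / ((n_A+n_B)^2 * (n_A+n_B-1)) = 2000/900 = 2.2222.
        SD[R] = 1.4907.
Step 4: Continuity-corrected z = (R - 0.5 - E[R]) / SD[R] = (9 - 0.5 - 6.0000) / 1.4907 = 1.6771.
Step 5: Two-sided p-value via normal approximation = 2*(1 - Phi(|z|)) = 0.093533.
Step 6: alpha = 0.05. fail to reject H0.

R = 9, z = 1.6771, p = 0.093533, fail to reject H0.


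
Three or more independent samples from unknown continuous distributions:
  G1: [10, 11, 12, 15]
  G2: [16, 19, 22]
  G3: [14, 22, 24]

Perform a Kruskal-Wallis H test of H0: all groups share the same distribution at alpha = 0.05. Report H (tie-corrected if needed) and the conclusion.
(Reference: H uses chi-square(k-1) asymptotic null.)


Step 1: Combine all N = 10 observations and assign midranks.
sorted (value, group, rank): (10,G1,1), (11,G1,2), (12,G1,3), (14,G3,4), (15,G1,5), (16,G2,6), (19,G2,7), (22,G2,8.5), (22,G3,8.5), (24,G3,10)
Step 2: Sum ranks within each group.
R_1 = 11 (n_1 = 4)
R_2 = 21.5 (n_2 = 3)
R_3 = 22.5 (n_3 = 3)
Step 3: H = 12/(N(N+1)) * sum(R_i^2/n_i) - 3(N+1)
     = 12/(10*11) * (11^2/4 + 21.5^2/3 + 22.5^2/3) - 3*11
     = 0.109091 * 353.083 - 33
     = 5.518182.
Step 4: Ties present; correction factor C = 1 - 6/(10^3 - 10) = 0.993939. Corrected H = 5.518182 / 0.993939 = 5.551829.
Step 5: Under H0, H ~ chi^2(2); p-value = 0.062292.
Step 6: alpha = 0.05. fail to reject H0.

H = 5.5518, df = 2, p = 0.062292, fail to reject H0.


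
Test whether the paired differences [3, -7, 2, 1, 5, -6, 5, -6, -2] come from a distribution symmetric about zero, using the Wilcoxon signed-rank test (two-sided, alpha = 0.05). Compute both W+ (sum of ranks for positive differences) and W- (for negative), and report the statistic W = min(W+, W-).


Step 1: Drop any zero differences (none here) and take |d_i|.
|d| = [3, 7, 2, 1, 5, 6, 5, 6, 2]
Step 2: Midrank |d_i| (ties get averaged ranks).
ranks: |3|->4, |7|->9, |2|->2.5, |1|->1, |5|->5.5, |6|->7.5, |5|->5.5, |6|->7.5, |2|->2.5
Step 3: Attach original signs; sum ranks with positive sign and with negative sign.
W+ = 4 + 2.5 + 1 + 5.5 + 5.5 = 18.5
W- = 9 + 7.5 + 7.5 + 2.5 = 26.5
(Check: W+ + W- = 45 should equal n(n+1)/2 = 45.)
Step 4: Test statistic W = min(W+, W-) = 18.5.
Step 5: Ties in |d|, so use the tie-corrected normal approximation.
        E[W] = n(n+1)/4 = 9*10/4 = 22.5.
        Tie groups: |d|=2 (t=2), |d|=5 (t=2), |d|=6 (t=2); sum(t^3 - t) = 18.
        Var[W] = n(n+1)(2n+1)/24 - sum(t^3-t)/48 = 1710/24 - 18/48 = 70.875.
        z = (W - E[W]) / sqrt(Var[W]) = (18.5 - 22.5) / 8.4187 = -0.4751.
        Two-sided p = 2*Phi(z) = 0.634694.
Step 6: alpha = 0.05. fail to reject H0.

W+ = 18.5, W- = 26.5, W = min = 18.5, p = 0.634694, fail to reject H0.


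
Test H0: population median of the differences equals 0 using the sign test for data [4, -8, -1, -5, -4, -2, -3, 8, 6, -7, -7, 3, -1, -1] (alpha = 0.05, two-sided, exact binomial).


Step 1: Discard zero differences. Original n = 14; n_eff = number of nonzero differences = 14.
Nonzero differences (with sign): +4, -8, -1, -5, -4, -2, -3, +8, +6, -7, -7, +3, -1, -1
Step 2: Count signs: positive = 4, negative = 10.
Step 3: Under H0: P(positive) = 0.5, so the number of positives S ~ Bin(14, 0.5).
Step 4: Two-sided exact p-value = sum of Bin(14,0.5) probabilities at or below the observed probability = 0.179565.
Step 5: alpha = 0.05. fail to reject H0.

n_eff = 14, pos = 4, neg = 10, p = 0.179565, fail to reject H0.


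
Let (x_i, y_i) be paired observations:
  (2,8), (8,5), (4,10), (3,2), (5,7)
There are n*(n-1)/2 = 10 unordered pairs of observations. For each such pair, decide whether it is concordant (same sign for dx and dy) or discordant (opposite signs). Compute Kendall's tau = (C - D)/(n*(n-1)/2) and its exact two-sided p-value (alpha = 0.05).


Step 1: Enumerate the 10 unordered pairs (i,j) with i<j and classify each by sign(x_j-x_i) * sign(y_j-y_i).
  (1,2):dx=+6,dy=-3->D; (1,3):dx=+2,dy=+2->C; (1,4):dx=+1,dy=-6->D; (1,5):dx=+3,dy=-1->D
  (2,3):dx=-4,dy=+5->D; (2,4):dx=-5,dy=-3->C; (2,5):dx=-3,dy=+2->D; (3,4):dx=-1,dy=-8->C
  (3,5):dx=+1,dy=-3->D; (4,5):dx=+2,dy=+5->C
Step 2: C = 4, D = 6, total pairs = 10.
Step 3: tau = (C - D)/(n(n-1)/2) = (4 - 6)/10 = -0.200000.
Step 4: Exact two-sided p-value (enumerate n! = 120 permutations of y under H0): p = 0.816667.
Step 5: alpha = 0.05. fail to reject H0.

tau_b = -0.2000 (C=4, D=6), p = 0.816667, fail to reject H0.


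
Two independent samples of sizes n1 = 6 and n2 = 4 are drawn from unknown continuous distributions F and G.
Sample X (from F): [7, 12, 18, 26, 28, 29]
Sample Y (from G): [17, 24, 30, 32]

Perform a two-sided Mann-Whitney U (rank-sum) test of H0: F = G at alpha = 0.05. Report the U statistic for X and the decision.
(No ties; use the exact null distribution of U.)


Step 1: Combine and sort all 10 observations; assign midranks.
sorted (value, group): (7,X), (12,X), (17,Y), (18,X), (24,Y), (26,X), (28,X), (29,X), (30,Y), (32,Y)
ranks: 7->1, 12->2, 17->3, 18->4, 24->5, 26->6, 28->7, 29->8, 30->9, 32->10
Step 2: Rank sum for X: R1 = 1 + 2 + 4 + 6 + 7 + 8 = 28.
Step 3: U_X = R1 - n1(n1+1)/2 = 28 - 6*7/2 = 28 - 21 = 7.
       U_Y = n1*n2 - U_X = 24 - 7 = 17.
Step 4: No ties, so the exact null distribution of U (based on enumerating the C(10,6) = 210 equally likely rank assignments) gives the two-sided p-value.
Step 5: p-value = 0.352381; compare to alpha = 0.05. fail to reject H0.

U_X = 7, p = 0.352381, fail to reject H0 at alpha = 0.05.


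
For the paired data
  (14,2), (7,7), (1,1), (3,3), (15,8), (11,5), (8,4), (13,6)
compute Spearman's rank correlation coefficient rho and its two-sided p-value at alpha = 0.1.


Step 1: Rank x and y separately (midranks; no ties here).
rank(x): 14->7, 7->3, 1->1, 3->2, 15->8, 11->5, 8->4, 13->6
rank(y): 2->2, 7->7, 1->1, 3->3, 8->8, 5->5, 4->4, 6->6
Step 2: d_i = R_x(i) - R_y(i); compute d_i^2.
  (7-2)^2=25, (3-7)^2=16, (1-1)^2=0, (2-3)^2=1, (8-8)^2=0, (5-5)^2=0, (4-4)^2=0, (6-6)^2=0
sum(d^2) = 42.
Step 3: rho = 1 - 6*42 / (8*(8^2 - 1)) = 1 - 252/504 = 0.500000.
Step 4: Under H0, t = rho * sqrt((n-2)/(1-rho^2)) = 1.4142 ~ t(6).
Step 5: Two-sided p-value from the t-distribution with 6 df = 0.207031.
Step 6: alpha = 0.1. fail to reject H0.

rho = 0.5000, p = 0.207031, fail to reject H0 at alpha = 0.1.


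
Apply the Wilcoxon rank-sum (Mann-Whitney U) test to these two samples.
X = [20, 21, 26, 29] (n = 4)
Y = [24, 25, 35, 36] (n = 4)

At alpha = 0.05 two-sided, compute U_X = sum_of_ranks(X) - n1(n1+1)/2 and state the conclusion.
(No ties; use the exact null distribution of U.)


Step 1: Combine and sort all 8 observations; assign midranks.
sorted (value, group): (20,X), (21,X), (24,Y), (25,Y), (26,X), (29,X), (35,Y), (36,Y)
ranks: 20->1, 21->2, 24->3, 25->4, 26->5, 29->6, 35->7, 36->8
Step 2: Rank sum for X: R1 = 1 + 2 + 5 + 6 = 14.
Step 3: U_X = R1 - n1(n1+1)/2 = 14 - 4*5/2 = 14 - 10 = 4.
       U_Y = n1*n2 - U_X = 16 - 4 = 12.
Step 4: No ties, so the exact null distribution of U (based on enumerating the C(8,4) = 70 equally likely rank assignments) gives the two-sided p-value.
Step 5: p-value = 0.342857; compare to alpha = 0.05. fail to reject H0.

U_X = 4, p = 0.342857, fail to reject H0 at alpha = 0.05.


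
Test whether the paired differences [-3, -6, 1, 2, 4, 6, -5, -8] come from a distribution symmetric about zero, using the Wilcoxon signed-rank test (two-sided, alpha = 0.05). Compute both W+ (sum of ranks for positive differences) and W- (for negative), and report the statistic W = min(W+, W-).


Step 1: Drop any zero differences (none here) and take |d_i|.
|d| = [3, 6, 1, 2, 4, 6, 5, 8]
Step 2: Midrank |d_i| (ties get averaged ranks).
ranks: |3|->3, |6|->6.5, |1|->1, |2|->2, |4|->4, |6|->6.5, |5|->5, |8|->8
Step 3: Attach original signs; sum ranks with positive sign and with negative sign.
W+ = 1 + 2 + 4 + 6.5 = 13.5
W- = 3 + 6.5 + 5 + 8 = 22.5
(Check: W+ + W- = 36 should equal n(n+1)/2 = 36.)
Step 4: Test statistic W = min(W+, W-) = 13.5.
Step 5: Ties in |d|, so use the tie-corrected normal approximation.
        E[W] = n(n+1)/4 = 8*9/4 = 18.
        Tie groups: |d|=6 (t=2); sum(t^3 - t) = 6.
        Var[W] = n(n+1)(2n+1)/24 - sum(t^3-t)/48 = 1224/24 - 6/48 = 50.875.
        z = (W - E[W]) / sqrt(Var[W]) = (13.5 - 18) / 7.1327 = -0.6309.
        Two-sided p = 2*Phi(z) = 0.528106.
Step 6: alpha = 0.05. fail to reject H0.

W+ = 13.5, W- = 22.5, W = min = 13.5, p = 0.528106, fail to reject H0.


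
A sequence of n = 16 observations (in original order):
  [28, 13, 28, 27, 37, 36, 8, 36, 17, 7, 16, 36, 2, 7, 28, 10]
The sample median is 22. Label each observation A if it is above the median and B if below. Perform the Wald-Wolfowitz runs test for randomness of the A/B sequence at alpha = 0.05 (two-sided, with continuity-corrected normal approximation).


Step 1: Compute median = 22; label A = above, B = below.
Labels in order: ABAAAABABBBABBAB  (n_A = 8, n_B = 8)
Step 2: Count runs R = 10.
Step 3: Under H0 (random ordering), E[R] = 2*n_A*n_B/(n_A+n_B) + 1 = 2*8*8/16 + 1 = 9.0000.
        Var[R] = 2*n_A*n_B*(2*n_A*n_B - n_A - n_B) / ((n_A+n_B)^2 * (n_A+n_B-1)) = 14336/3840 = 3.7333.
        SD[R] = 1.9322.
Step 4: Continuity-corrected z = (R - 0.5 - E[R]) / SD[R] = (10 - 0.5 - 9.0000) / 1.9322 = 0.2588.
Step 5: Two-sided p-value via normal approximation = 2*(1 - Phi(|z|)) = 0.795809.
Step 6: alpha = 0.05. fail to reject H0.

R = 10, z = 0.2588, p = 0.795809, fail to reject H0.


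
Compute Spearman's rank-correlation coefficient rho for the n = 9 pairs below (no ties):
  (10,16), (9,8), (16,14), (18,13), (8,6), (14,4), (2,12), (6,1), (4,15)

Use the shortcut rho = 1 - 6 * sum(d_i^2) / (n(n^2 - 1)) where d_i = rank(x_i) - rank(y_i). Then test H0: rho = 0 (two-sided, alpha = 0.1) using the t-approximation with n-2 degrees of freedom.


Step 1: Rank x and y separately (midranks; no ties here).
rank(x): 10->6, 9->5, 16->8, 18->9, 8->4, 14->7, 2->1, 6->3, 4->2
rank(y): 16->9, 8->4, 14->7, 13->6, 6->3, 4->2, 12->5, 1->1, 15->8
Step 2: d_i = R_x(i) - R_y(i); compute d_i^2.
  (6-9)^2=9, (5-4)^2=1, (8-7)^2=1, (9-6)^2=9, (4-3)^2=1, (7-2)^2=25, (1-5)^2=16, (3-1)^2=4, (2-8)^2=36
sum(d^2) = 102.
Step 3: rho = 1 - 6*102 / (9*(9^2 - 1)) = 1 - 612/720 = 0.150000.
Step 4: Under H0, t = rho * sqrt((n-2)/(1-rho^2)) = 0.4014 ~ t(7).
Step 5: Two-sided p-value from the t-distribution with 7 df = 0.700094.
Step 6: alpha = 0.1. fail to reject H0.

rho = 0.1500, p = 0.700094, fail to reject H0 at alpha = 0.1.


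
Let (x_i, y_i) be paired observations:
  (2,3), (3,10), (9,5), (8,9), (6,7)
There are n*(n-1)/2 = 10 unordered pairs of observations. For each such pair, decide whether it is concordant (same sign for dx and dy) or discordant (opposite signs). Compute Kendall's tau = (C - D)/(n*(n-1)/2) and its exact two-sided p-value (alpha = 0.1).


Step 1: Enumerate the 10 unordered pairs (i,j) with i<j and classify each by sign(x_j-x_i) * sign(y_j-y_i).
  (1,2):dx=+1,dy=+7->C; (1,3):dx=+7,dy=+2->C; (1,4):dx=+6,dy=+6->C; (1,5):dx=+4,dy=+4->C
  (2,3):dx=+6,dy=-5->D; (2,4):dx=+5,dy=-1->D; (2,5):dx=+3,dy=-3->D; (3,4):dx=-1,dy=+4->D
  (3,5):dx=-3,dy=+2->D; (4,5):dx=-2,dy=-2->C
Step 2: C = 5, D = 5, total pairs = 10.
Step 3: tau = (C - D)/(n(n-1)/2) = (5 - 5)/10 = 0.000000.
Step 4: Exact two-sided p-value (enumerate n! = 120 permutations of y under H0): p = 1.000000.
Step 5: alpha = 0.1. fail to reject H0.

tau_b = 0.0000 (C=5, D=5), p = 1.000000, fail to reject H0.


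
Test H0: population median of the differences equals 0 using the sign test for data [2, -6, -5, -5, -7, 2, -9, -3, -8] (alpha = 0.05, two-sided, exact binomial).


Step 1: Discard zero differences. Original n = 9; n_eff = number of nonzero differences = 9.
Nonzero differences (with sign): +2, -6, -5, -5, -7, +2, -9, -3, -8
Step 2: Count signs: positive = 2, negative = 7.
Step 3: Under H0: P(positive) = 0.5, so the number of positives S ~ Bin(9, 0.5).
Step 4: Two-sided exact p-value = sum of Bin(9,0.5) probabilities at or below the observed probability = 0.179688.
Step 5: alpha = 0.05. fail to reject H0.

n_eff = 9, pos = 2, neg = 7, p = 0.179688, fail to reject H0.


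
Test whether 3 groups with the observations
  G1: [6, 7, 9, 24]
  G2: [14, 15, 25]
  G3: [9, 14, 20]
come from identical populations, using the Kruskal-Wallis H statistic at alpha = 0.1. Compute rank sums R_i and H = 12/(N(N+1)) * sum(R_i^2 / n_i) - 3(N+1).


Step 1: Combine all N = 10 observations and assign midranks.
sorted (value, group, rank): (6,G1,1), (7,G1,2), (9,G1,3.5), (9,G3,3.5), (14,G2,5.5), (14,G3,5.5), (15,G2,7), (20,G3,8), (24,G1,9), (25,G2,10)
Step 2: Sum ranks within each group.
R_1 = 15.5 (n_1 = 4)
R_2 = 22.5 (n_2 = 3)
R_3 = 17 (n_3 = 3)
Step 3: H = 12/(N(N+1)) * sum(R_i^2/n_i) - 3(N+1)
     = 12/(10*11) * (15.5^2/4 + 22.5^2/3 + 17^2/3) - 3*11
     = 0.109091 * 325.146 - 33
     = 2.470455.
Step 4: Ties present; correction factor C = 1 - 12/(10^3 - 10) = 0.987879. Corrected H = 2.470455 / 0.987879 = 2.500767.
Step 5: Under H0, H ~ chi^2(2); p-value = 0.286395.
Step 6: alpha = 0.1. fail to reject H0.

H = 2.5008, df = 2, p = 0.286395, fail to reject H0.


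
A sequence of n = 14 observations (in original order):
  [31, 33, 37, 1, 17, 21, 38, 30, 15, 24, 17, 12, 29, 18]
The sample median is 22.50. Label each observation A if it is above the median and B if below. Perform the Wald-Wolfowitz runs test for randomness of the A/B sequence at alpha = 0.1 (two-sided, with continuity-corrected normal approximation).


Step 1: Compute median = 22.50; label A = above, B = below.
Labels in order: AAABBBAABABBAB  (n_A = 7, n_B = 7)
Step 2: Count runs R = 8.
Step 3: Under H0 (random ordering), E[R] = 2*n_A*n_B/(n_A+n_B) + 1 = 2*7*7/14 + 1 = 8.0000.
        Var[R] = 2*n_A*n_B*(2*n_A*n_B - n_A - n_B) / ((n_A+n_B)^2 * (n_A+n_B-1)) = 8232/2548 = 3.2308.
        SD[R] = 1.7974.
Step 4: R = E[R], so z = 0 with no continuity correction.
Step 5: Two-sided p-value via normal approximation = 2*(1 - Phi(|z|)) = 1.000000.
Step 6: alpha = 0.1. fail to reject H0.

R = 8, z = 0.0000, p = 1.000000, fail to reject H0.
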